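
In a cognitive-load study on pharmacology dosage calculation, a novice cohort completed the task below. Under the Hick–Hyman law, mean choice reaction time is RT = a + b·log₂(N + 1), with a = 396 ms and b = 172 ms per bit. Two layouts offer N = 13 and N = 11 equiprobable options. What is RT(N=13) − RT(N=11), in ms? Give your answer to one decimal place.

38.3

RT(13) = 396 + 172·log₂(14) = 396 + 172·3.8074 = 1050.8728 ms.
RT(11) = 396 + 172·log₂(12) = 396 + 172·3.5850 = 1012.6200 ms.
Difference = 1050.8728 − 1012.6200 = 38.2528 ≈ 38.3 ms.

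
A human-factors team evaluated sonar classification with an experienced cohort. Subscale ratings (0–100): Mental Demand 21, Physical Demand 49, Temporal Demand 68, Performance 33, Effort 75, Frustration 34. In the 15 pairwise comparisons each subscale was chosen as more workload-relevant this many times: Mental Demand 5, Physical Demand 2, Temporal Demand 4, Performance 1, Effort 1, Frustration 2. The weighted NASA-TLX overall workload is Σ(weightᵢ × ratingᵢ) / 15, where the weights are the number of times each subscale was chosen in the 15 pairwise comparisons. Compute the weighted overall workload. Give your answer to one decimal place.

43.4

The tallies are the weights (they sum to 15).
Weighted sum = 5·21 + 2·49 + 4·68 + 1·33 + 1·75 + 2·34
            = 105 + 98 + 272 + 33 + 75 + 68 = 651.
Overall workload = 651 / 15 = 43.4000 ≈ 43.4.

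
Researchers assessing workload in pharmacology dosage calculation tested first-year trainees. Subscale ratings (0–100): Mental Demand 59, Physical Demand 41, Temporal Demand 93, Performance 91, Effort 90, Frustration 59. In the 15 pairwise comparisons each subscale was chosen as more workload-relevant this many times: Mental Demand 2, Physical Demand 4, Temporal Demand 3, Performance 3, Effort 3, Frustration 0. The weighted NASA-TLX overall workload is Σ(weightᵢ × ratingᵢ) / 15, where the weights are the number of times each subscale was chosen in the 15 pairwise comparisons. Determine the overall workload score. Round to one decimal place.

The tallies are the weights (they sum to 15).
Weighted sum = 2·59 + 4·41 + 3·93 + 3·91 + 3·90 + 0·59
            = 118 + 164 + 279 + 273 + 270 + 0 = 1104.
Overall workload = 1104 / 15 = 73.6000 ≈ 73.6.

73.6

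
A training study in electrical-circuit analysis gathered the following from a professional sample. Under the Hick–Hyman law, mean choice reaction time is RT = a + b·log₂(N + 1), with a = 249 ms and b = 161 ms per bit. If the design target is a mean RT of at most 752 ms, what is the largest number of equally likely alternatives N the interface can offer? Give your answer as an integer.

7

Set 249 + 161·log₂(N + 1) ≤ 752.
log₂(N + 1) ≤ (752 − 249) / 161 = 3.1242.
N + 1 ≤ 2^3.1242 = 8.7192.
N ≤ 7.7192, so the largest integer N is 7.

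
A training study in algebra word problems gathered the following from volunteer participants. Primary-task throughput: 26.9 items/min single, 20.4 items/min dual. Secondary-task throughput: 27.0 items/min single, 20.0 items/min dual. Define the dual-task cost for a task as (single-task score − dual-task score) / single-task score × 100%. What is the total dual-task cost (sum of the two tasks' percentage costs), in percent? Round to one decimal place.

Primary cost = (26.9 − 20.4) / 26.9 × 100% = 24.1636%.
Secondary cost = (27.0 − 20.0) / 27.0 × 100% = 25.9259%.
Total = 24.1636% + 25.9259% = 50.0895% ≈ 50.1%.

50.1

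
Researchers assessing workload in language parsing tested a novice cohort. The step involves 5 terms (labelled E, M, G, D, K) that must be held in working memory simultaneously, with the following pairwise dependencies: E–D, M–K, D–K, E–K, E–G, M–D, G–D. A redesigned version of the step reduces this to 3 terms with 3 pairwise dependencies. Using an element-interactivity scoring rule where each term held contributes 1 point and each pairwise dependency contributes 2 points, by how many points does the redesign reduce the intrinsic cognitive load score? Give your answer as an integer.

10

Original: 5 × 1 + 7 × 2 = 5 + 14 = 19.
Redesigned: 3 × 1 + 3 × 2 = 3 + 6 = 9.
Reduction = 19 − 9 = 10.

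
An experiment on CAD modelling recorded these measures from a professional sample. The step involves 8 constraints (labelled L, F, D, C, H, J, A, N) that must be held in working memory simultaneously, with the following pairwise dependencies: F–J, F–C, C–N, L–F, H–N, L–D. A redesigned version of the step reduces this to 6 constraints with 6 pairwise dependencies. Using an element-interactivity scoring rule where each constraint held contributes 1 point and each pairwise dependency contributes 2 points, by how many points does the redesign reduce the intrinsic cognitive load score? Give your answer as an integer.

2

Original: 8 × 1 + 6 × 2 = 8 + 12 = 20.
Redesigned: 6 × 1 + 6 × 2 = 6 + 12 = 18.
Reduction = 20 − 18 = 2.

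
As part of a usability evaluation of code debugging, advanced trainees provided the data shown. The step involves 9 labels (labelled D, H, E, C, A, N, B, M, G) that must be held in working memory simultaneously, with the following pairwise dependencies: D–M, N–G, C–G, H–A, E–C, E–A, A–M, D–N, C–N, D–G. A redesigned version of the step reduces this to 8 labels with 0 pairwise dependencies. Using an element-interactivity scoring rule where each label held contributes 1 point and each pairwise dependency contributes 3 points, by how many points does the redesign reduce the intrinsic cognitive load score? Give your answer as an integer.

Original: 9 × 1 + 10 × 3 = 9 + 30 = 39.
Redesigned: 8 × 1 + 0 × 3 = 8 + 0 = 8.
Reduction = 39 − 8 = 31.

31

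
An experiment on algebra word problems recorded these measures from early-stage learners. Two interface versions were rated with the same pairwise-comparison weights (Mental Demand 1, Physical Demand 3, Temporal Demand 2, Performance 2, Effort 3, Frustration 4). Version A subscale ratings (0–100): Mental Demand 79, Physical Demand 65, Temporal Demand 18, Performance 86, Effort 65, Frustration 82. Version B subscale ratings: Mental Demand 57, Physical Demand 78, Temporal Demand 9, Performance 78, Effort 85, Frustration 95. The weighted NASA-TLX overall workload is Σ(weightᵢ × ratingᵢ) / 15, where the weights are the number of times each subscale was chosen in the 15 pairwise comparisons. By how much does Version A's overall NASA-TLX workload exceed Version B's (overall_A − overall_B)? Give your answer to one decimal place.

Version A weighted sum = 1·79 + 3·65 + 2·18 + 2·86 + 3·65 + 4·82 = 79 + 195 + 36 + 172 + 195 + 328 = 1005; overall_A = 1005/15 = 67.0000.
Version B weighted sum = 1·57 + 3·78 + 2·9 + 2·78 + 3·85 + 4·95 = 57 + 234 + 18 + 156 + 255 + 380 = 1100; overall_B = 1100/15 = 73.3333.
Difference = 67.0000 − 73.3333 = -6.3333 ≈ -6.3.

-6.3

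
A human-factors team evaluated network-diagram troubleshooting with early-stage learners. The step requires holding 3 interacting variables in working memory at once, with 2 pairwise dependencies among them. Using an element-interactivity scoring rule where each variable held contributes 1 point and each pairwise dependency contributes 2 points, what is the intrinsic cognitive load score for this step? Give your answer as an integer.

Element contribution: 3 × 1 = 3.
Interaction contribution: 2 × 2 = 4.
Intrinsic load = 3 + 4 = 7.

7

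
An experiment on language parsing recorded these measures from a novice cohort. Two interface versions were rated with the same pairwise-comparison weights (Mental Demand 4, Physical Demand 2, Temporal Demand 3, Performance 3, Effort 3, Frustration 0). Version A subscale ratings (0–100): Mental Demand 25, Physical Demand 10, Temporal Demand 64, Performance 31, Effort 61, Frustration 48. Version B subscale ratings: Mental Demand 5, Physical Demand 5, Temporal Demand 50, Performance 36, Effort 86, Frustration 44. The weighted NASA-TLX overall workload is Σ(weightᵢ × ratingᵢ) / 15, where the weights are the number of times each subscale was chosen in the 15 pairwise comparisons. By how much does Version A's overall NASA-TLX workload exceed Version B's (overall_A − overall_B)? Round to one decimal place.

Version A weighted sum = 4·25 + 2·10 + 3·64 + 3·31 + 3·61 + 0·48 = 100 + 20 + 192 + 93 + 183 + 0 = 588; overall_A = 588/15 = 39.2000.
Version B weighted sum = 4·5 + 2·5 + 3·50 + 3·36 + 3·86 + 0·44 = 20 + 10 + 150 + 108 + 258 + 0 = 546; overall_B = 546/15 = 36.4000.
Difference = 39.2000 − 36.4000 = 2.8000 ≈ 2.8.

2.8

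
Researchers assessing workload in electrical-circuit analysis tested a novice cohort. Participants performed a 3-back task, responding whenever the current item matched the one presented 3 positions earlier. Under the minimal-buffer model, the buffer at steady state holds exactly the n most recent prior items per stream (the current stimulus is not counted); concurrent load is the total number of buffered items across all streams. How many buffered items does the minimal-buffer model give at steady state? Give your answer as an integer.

3

The buffer holds the 3 most recent prior items.
Steady-state concurrent load = 3 items.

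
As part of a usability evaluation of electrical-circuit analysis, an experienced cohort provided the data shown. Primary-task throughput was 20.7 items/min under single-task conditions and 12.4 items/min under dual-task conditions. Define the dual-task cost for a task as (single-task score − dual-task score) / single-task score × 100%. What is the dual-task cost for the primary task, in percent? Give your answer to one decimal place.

40.1

Cost = (20.7 − 12.4) / 20.7 × 100%
     = 8.3000 / 20.7 × 100% = 40.0966%.
≈ 40.1%.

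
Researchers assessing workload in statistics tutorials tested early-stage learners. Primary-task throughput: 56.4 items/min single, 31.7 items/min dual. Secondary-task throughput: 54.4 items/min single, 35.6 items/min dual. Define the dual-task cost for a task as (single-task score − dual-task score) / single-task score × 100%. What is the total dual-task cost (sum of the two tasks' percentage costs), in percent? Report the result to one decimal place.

78.4

Primary cost = (56.4 − 31.7) / 56.4 × 100% = 43.7943%.
Secondary cost = (54.4 − 35.6) / 54.4 × 100% = 34.5588%.
Total = 43.7943% + 34.5588% = 78.3531% ≈ 78.4%.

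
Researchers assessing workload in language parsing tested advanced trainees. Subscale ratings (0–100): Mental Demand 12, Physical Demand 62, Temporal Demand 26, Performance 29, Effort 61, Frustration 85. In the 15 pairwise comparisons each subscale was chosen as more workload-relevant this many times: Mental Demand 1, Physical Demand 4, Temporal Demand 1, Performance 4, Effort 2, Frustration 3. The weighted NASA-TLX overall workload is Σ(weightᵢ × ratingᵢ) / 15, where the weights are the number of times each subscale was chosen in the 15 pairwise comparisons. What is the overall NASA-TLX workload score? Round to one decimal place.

The tallies are the weights (they sum to 15).
Weighted sum = 1·12 + 4·62 + 1·26 + 4·29 + 2·61 + 3·85
            = 12 + 248 + 26 + 116 + 122 + 255 = 779.
Overall workload = 779 / 15 = 51.9333 ≈ 51.9.

51.9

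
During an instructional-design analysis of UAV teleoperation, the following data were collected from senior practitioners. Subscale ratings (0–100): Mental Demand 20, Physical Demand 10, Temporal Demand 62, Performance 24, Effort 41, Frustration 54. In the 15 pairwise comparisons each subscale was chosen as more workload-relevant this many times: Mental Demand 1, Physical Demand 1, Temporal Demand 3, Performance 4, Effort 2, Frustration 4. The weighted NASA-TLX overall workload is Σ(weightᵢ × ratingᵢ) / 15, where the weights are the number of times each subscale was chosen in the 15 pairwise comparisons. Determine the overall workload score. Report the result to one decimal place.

40.7

The tallies are the weights (they sum to 15).
Weighted sum = 1·20 + 1·10 + 3·62 + 4·24 + 2·41 + 4·54
            = 20 + 10 + 186 + 96 + 82 + 216 = 610.
Overall workload = 610 / 15 = 40.6667 ≈ 40.7.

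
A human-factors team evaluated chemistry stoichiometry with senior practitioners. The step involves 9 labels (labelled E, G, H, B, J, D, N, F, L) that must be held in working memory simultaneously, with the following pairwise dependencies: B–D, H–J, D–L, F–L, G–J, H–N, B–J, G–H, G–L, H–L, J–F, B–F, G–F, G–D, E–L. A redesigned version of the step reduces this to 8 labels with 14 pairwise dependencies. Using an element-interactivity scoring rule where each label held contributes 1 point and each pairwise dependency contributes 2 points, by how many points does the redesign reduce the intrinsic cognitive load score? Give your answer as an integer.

Original: 9 × 1 + 15 × 2 = 9 + 30 = 39.
Redesigned: 8 × 1 + 14 × 2 = 8 + 28 = 36.
Reduction = 39 − 36 = 3.

3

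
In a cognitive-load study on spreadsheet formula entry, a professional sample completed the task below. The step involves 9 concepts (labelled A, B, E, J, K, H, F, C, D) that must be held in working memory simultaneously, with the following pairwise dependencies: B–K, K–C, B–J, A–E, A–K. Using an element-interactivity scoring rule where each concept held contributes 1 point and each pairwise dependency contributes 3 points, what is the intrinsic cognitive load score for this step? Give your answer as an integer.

24

Count of concepts held simultaneously: 9.
Count of pairwise dependencies listed: 5.
Element contribution: 9 × 1 = 9.
Interaction contribution: 5 × 3 = 15.
Intrinsic load = 9 + 15 = 24.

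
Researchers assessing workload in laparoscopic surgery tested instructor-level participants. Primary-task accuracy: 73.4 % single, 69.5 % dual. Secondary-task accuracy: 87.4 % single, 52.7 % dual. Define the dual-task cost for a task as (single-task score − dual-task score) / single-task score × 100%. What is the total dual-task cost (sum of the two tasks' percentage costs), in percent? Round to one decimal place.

45.0

Primary cost = (73.4 − 69.5) / 73.4 × 100% = 5.3134%.
Secondary cost = (87.4 − 52.7) / 87.4 × 100% = 39.7025%.
Total = 5.3134% + 39.7025% = 45.0159% ≈ 45.0%.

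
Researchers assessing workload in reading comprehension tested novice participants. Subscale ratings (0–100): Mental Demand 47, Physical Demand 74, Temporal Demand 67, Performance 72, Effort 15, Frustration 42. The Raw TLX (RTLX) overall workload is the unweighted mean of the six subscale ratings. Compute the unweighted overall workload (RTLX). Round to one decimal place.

52.8

Sum of ratings = 47 + 74 + 67 + 72 + 15 + 42 = 317.
RTLX = 317 / 6 = 52.8333 ≈ 52.8.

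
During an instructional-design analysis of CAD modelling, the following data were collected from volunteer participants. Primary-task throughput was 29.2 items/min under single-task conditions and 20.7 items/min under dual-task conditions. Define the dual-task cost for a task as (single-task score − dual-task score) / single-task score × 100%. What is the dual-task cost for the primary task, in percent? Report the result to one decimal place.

Cost = (29.2 − 20.7) / 29.2 × 100%
     = 8.5000 / 29.2 × 100% = 29.1096%.
≈ 29.1%.

29.1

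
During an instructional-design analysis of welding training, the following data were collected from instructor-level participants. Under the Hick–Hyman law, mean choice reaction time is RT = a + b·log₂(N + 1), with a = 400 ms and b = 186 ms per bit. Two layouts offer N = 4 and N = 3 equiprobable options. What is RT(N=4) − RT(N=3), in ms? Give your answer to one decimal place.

59.9

RT(4) = 400 + 186·log₂(5) = 400 + 186·2.3219 = 831.8734 ms.
RT(3) = 400 + 186·log₂(4) = 400 + 186·2.0000 = 772.0000 ms.
Difference = 831.8734 − 772.0000 = 59.8734 ≈ 59.9 ms.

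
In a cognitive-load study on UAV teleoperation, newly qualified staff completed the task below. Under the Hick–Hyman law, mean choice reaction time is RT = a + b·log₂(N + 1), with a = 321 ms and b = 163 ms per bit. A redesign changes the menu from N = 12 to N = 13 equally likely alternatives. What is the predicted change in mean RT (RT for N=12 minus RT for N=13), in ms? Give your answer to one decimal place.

-17.4

RT(12) = 321 + 163·log₂(13) = 321 + 163·3.7004 = 924.1652 ms.
RT(13) = 321 + 163·log₂(14) = 321 + 163·3.8074 = 941.6062 ms.
Difference = 924.1652 − 941.6062 = -17.4410 ≈ -17.4 ms.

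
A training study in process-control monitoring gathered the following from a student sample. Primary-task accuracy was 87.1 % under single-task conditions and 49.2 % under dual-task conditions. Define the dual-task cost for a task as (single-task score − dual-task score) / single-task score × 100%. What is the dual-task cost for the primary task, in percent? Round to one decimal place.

Cost = (87.1 − 49.2) / 87.1 × 100%
     = 37.9000 / 87.1 × 100% = 43.5132%.
≈ 43.5%.

43.5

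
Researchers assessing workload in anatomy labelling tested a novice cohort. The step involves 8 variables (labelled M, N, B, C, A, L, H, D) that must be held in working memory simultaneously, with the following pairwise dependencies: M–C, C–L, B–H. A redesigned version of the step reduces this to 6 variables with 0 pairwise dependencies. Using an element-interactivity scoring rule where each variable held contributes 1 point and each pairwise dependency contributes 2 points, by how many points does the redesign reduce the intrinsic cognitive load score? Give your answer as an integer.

Original: 8 × 1 + 3 × 2 = 8 + 6 = 14.
Redesigned: 6 × 1 + 0 × 2 = 6 + 0 = 6.
Reduction = 14 − 6 = 8.

8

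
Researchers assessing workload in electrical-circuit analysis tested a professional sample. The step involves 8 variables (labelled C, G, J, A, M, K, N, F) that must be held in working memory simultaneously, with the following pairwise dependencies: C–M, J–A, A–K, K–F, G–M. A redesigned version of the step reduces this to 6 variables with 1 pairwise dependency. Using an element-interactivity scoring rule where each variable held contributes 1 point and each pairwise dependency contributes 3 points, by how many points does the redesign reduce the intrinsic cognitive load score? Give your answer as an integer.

Original: 8 × 1 + 5 × 3 = 8 + 15 = 23.
Redesigned: 6 × 1 + 1 × 3 = 6 + 3 = 9.
Reduction = 23 − 9 = 14.

14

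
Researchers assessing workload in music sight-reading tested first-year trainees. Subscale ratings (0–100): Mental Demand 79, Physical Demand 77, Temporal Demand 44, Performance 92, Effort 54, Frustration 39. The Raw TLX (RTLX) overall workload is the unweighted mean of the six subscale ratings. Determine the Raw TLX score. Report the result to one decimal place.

64.2

Sum of ratings = 79 + 77 + 44 + 92 + 54 + 39 = 385.
RTLX = 385 / 6 = 64.1667 ≈ 64.2.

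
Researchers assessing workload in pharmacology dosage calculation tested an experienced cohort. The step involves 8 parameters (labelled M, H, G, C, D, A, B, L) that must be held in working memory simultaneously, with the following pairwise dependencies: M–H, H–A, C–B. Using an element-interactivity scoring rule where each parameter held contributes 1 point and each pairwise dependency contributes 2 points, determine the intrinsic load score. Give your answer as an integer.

14

Count of parameters held simultaneously: 8.
Count of pairwise dependencies listed: 3.
Element contribution: 8 × 1 = 8.
Interaction contribution: 3 × 2 = 6.
Intrinsic load = 8 + 6 = 14.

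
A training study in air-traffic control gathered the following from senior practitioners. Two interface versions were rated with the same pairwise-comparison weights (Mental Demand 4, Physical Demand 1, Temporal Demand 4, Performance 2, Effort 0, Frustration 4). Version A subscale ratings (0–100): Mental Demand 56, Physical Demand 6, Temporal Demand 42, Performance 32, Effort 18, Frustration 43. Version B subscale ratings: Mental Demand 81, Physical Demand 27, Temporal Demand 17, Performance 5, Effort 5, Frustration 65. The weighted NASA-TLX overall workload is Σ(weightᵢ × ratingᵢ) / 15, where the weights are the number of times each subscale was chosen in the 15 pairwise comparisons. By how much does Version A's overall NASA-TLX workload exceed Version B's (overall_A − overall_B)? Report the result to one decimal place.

Version A weighted sum = 4·56 + 1·6 + 4·42 + 2·32 + 0·18 + 4·43 = 224 + 6 + 168 + 64 + 0 + 172 = 634; overall_A = 634/15 = 42.2667.
Version B weighted sum = 4·81 + 1·27 + 4·17 + 2·5 + 0·5 + 4·65 = 324 + 27 + 68 + 10 + 0 + 260 = 689; overall_B = 689/15 = 45.9333.
Difference = 42.2667 − 45.9333 = -3.6666 ≈ -3.7.

-3.7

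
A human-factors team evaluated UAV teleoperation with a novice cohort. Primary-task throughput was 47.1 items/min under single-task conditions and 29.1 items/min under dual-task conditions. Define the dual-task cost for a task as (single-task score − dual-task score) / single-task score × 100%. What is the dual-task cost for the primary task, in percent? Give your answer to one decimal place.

38.2

Cost = (47.1 − 29.1) / 47.1 × 100%
     = 18.0000 / 47.1 × 100% = 38.2166%.
≈ 38.2%.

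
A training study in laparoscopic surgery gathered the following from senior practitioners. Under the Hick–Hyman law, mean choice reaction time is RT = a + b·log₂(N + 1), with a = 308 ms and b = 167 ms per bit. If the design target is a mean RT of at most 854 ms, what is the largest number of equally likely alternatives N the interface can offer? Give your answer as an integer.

8

Set 308 + 167·log₂(N + 1) ≤ 854.
log₂(N + 1) ≤ (854 − 308) / 167 = 3.2695.
N + 1 ≤ 2^3.2695 = 9.6431.
N ≤ 8.6431, so the largest integer N is 8.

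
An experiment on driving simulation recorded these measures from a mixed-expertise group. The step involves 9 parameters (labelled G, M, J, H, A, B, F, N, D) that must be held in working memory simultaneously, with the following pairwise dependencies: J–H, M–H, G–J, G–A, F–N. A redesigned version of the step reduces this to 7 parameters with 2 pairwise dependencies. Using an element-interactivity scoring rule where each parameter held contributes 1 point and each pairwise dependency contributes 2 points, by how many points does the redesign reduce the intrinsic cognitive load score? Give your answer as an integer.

8

Original: 9 × 1 + 5 × 2 = 9 + 10 = 19.
Redesigned: 7 × 1 + 2 × 2 = 7 + 4 = 11.
Reduction = 19 − 11 = 8.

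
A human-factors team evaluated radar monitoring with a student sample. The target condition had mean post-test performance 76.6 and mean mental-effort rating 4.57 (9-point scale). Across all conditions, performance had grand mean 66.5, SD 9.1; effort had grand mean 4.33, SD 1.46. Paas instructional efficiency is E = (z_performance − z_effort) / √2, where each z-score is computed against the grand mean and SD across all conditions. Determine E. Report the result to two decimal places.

0.67

z_performance = (76.6 − 66.5) / 9.1 = 10.1000 / 9.1 = 1.1099.
z_effort = (4.57 − 4.33) / 1.46 = 0.2400 / 1.46 = 0.1644.
z_P − z_E = 1.1099 − 0.1644 = 0.9455.
E = 0.9455 / √2 = 0.9455 / 1.41421 = 0.6686 ≈ 0.67.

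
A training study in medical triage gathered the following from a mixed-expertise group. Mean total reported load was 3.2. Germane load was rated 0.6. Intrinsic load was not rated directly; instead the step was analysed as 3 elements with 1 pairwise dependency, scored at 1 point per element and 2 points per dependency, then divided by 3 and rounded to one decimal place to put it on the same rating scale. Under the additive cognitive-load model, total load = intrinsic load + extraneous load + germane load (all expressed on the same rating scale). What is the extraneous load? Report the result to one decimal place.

Intrinsic (element-interactivity): (3 × 1 + 1 × 2) / 3 = 5 / 3 = 1.6667 → 1.7.
extraneous load = total − intrinsic − germane
             = 3.2 − 1.7 − 0.6 = 0.9.

0.9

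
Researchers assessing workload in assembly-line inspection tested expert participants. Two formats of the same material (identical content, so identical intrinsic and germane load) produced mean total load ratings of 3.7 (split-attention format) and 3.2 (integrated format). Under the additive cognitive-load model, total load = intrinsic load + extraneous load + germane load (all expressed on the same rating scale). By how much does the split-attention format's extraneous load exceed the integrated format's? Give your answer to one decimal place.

0.5

Intrinsic and germane load are equal across formats, so the difference in total load equals the difference in extraneous load.
Extraneous-load difference = 3.7 − 3.2 = 0.5.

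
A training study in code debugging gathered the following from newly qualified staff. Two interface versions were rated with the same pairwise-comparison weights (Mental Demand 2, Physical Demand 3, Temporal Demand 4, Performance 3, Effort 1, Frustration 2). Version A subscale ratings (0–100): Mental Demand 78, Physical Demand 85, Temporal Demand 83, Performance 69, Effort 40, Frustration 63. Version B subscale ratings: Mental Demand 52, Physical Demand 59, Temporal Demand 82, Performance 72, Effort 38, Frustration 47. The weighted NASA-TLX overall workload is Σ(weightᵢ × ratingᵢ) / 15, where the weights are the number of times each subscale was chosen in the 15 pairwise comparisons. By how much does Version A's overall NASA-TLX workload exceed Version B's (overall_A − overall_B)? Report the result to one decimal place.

10.6

Version A weighted sum = 2·78 + 3·85 + 4·83 + 3·69 + 1·40 + 2·63 = 156 + 255 + 332 + 207 + 40 + 126 = 1116; overall_A = 1116/15 = 74.4000.
Version B weighted sum = 2·52 + 3·59 + 4·82 + 3·72 + 1·38 + 2·47 = 104 + 177 + 328 + 216 + 38 + 94 = 957; overall_B = 957/15 = 63.8000.
Difference = 74.4000 − 63.8000 = 10.6000 ≈ 10.6.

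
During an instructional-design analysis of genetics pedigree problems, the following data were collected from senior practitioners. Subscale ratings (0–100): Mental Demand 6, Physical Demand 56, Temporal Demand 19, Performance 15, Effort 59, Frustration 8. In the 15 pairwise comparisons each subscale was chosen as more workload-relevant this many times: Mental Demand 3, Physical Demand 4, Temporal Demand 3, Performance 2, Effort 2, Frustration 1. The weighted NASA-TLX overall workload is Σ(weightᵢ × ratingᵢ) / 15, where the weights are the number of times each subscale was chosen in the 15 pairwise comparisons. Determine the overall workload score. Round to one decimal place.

30.3

The tallies are the weights (they sum to 15).
Weighted sum = 3·6 + 4·56 + 3·19 + 2·15 + 2·59 + 1·8
            = 18 + 224 + 57 + 30 + 118 + 8 = 455.
Overall workload = 455 / 15 = 30.3333 ≈ 30.3.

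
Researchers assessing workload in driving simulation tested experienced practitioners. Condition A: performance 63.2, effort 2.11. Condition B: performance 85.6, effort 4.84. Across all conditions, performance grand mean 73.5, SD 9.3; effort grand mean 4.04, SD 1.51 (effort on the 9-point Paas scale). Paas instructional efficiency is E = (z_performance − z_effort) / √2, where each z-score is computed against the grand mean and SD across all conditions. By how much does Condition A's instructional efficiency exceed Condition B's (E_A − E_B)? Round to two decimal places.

Condition A: z_P = (63.2 − 73.5)/9.3 = -1.1075; z_E = (2.11 − 4.04)/1.51 = -1.2781; E_A = (-1.1075 − (-1.2781))/√2 = 0.1206.
Condition B: z_P = (85.6 − 73.5)/9.3 = 1.3011; z_E = (4.84 − 4.04)/1.51 = 0.5298; E_B = (1.3011 − 0.5298)/√2 = 0.5454.
E_A − E_B = 0.1206 − 0.5454 = -0.4248 ≈ -0.42.

-0.42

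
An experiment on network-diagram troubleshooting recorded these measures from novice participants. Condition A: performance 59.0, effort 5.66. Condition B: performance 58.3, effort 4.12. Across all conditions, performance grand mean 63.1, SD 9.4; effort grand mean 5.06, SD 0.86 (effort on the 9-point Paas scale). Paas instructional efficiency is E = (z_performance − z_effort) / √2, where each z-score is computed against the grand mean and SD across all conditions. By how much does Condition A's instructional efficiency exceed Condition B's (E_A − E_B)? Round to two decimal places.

-1.21

Condition A: z_P = (59.0 − 63.1)/9.4 = -0.4362; z_E = (5.66 − 5.06)/0.86 = 0.6977; E_A = (-0.4362 − 0.6977)/√2 = -0.8018.
Condition B: z_P = (58.3 − 63.1)/9.4 = -0.5106; z_E = (4.12 − 5.06)/0.86 = -1.0930; E_B = (-0.5106 − (-1.0930))/√2 = 0.4118.
E_A − E_B = -0.8018 − 0.4118 = -1.2136 ≈ -1.21.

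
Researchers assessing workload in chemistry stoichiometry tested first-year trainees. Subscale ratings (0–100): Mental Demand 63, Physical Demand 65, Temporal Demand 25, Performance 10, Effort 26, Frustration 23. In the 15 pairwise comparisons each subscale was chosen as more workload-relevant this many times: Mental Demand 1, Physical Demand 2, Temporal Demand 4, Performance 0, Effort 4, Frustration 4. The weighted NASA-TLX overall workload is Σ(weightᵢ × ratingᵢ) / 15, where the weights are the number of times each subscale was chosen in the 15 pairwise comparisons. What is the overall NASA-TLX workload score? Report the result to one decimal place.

32.6

The tallies are the weights (they sum to 15).
Weighted sum = 1·63 + 2·65 + 4·25 + 0·10 + 4·26 + 4·23
            = 63 + 130 + 100 + 0 + 104 + 92 = 489.
Overall workload = 489 / 15 = 32.6000 ≈ 32.6.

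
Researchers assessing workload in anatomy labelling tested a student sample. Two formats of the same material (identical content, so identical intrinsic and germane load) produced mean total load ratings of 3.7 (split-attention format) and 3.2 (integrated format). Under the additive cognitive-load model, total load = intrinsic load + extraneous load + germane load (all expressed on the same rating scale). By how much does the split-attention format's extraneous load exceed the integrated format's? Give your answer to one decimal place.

0.5

Intrinsic and germane load are equal across formats, so the difference in total load equals the difference in extraneous load.
Extraneous-load difference = 3.7 − 3.2 = 0.5.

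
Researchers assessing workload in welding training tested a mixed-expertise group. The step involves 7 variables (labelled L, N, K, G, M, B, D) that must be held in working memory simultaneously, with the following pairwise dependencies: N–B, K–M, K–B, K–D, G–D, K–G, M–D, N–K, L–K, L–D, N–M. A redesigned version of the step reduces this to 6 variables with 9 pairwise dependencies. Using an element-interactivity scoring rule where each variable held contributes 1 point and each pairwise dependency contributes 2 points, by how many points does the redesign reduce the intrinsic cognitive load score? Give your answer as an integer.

Original: 7 × 1 + 11 × 2 = 7 + 22 = 29.
Redesigned: 6 × 1 + 9 × 2 = 6 + 18 = 24.
Reduction = 29 − 24 = 5.

5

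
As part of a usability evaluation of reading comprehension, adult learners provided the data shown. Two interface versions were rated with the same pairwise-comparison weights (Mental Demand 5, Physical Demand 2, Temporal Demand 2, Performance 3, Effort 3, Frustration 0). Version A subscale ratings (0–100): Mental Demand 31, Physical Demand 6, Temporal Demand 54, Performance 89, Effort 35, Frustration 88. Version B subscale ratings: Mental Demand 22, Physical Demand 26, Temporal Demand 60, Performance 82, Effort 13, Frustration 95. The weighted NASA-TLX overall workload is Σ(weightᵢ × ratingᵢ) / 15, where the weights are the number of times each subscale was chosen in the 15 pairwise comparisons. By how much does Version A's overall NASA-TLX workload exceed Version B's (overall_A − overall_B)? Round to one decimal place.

Version A weighted sum = 5·31 + 2·6 + 2·54 + 3·89 + 3·35 + 0·88 = 155 + 12 + 108 + 267 + 105 + 0 = 647; overall_A = 647/15 = 43.1333.
Version B weighted sum = 5·22 + 2·26 + 2·60 + 3·82 + 3·13 + 0·95 = 110 + 52 + 120 + 246 + 39 + 0 = 567; overall_B = 567/15 = 37.8000.
Difference = 43.1333 − 37.8000 = 5.3333 ≈ 5.3.

5.3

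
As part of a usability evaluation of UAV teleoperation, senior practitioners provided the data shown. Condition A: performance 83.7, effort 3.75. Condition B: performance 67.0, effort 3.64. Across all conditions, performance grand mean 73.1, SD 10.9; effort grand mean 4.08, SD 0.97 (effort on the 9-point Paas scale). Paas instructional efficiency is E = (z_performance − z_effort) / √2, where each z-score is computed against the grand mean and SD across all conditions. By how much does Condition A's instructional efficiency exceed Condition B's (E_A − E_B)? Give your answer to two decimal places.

Condition A: z_P = (83.7 − 73.1)/10.9 = 0.9725; z_E = (3.75 − 4.08)/0.97 = -0.3402; E_A = (0.9725 − (-0.3402))/√2 = 0.9282.
Condition B: z_P = (67.0 − 73.1)/10.9 = -0.5596; z_E = (3.64 − 4.08)/0.97 = -0.4536; E_B = (-0.5596 − (-0.4536))/√2 = -0.0750.
E_A − E_B = 0.9282 − (-0.0750) = 1.0032 ≈ 1.00.

1.00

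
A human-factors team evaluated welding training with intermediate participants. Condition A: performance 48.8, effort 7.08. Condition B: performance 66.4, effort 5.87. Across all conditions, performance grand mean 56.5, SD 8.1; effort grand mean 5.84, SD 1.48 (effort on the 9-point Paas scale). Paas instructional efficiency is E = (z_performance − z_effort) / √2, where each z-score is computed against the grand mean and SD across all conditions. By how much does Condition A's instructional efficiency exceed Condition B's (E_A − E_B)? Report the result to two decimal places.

Condition A: z_P = (48.8 − 56.5)/8.1 = -0.9506; z_E = (7.08 − 5.84)/1.48 = 0.8378; E_A = (-0.9506 − 0.8378)/√2 = -1.2646.
Condition B: z_P = (66.4 − 56.5)/8.1 = 1.2222; z_E = (5.87 − 5.84)/1.48 = 0.0203; E_B = (1.2222 − 0.0203)/√2 = 0.8499.
E_A − E_B = -1.2646 − 0.8499 = -2.1145 ≈ -2.11.

-2.11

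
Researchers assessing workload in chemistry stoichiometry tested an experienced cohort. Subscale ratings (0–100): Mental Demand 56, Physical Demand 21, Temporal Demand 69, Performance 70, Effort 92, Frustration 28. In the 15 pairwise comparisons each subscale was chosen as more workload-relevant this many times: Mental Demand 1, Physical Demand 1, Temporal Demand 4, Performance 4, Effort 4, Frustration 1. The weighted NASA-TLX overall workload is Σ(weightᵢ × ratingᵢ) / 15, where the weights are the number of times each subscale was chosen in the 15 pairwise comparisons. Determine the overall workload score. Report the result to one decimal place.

68.6

The tallies are the weights (they sum to 15).
Weighted sum = 1·56 + 1·21 + 4·69 + 4·70 + 4·92 + 1·28
            = 56 + 21 + 276 + 280 + 368 + 28 = 1029.
Overall workload = 1029 / 15 = 68.6000 ≈ 68.6.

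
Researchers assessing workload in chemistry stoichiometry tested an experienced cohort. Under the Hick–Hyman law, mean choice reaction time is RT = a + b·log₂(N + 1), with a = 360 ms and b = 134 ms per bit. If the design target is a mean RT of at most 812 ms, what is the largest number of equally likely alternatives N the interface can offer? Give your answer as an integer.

Set 360 + 134·log₂(N + 1) ≤ 812.
log₂(N + 1) ≤ (812 − 360) / 134 = 3.3731.
N + 1 ≤ 2^3.3731 = 10.3611.
N ≤ 9.3611, so the largest integer N is 9.

9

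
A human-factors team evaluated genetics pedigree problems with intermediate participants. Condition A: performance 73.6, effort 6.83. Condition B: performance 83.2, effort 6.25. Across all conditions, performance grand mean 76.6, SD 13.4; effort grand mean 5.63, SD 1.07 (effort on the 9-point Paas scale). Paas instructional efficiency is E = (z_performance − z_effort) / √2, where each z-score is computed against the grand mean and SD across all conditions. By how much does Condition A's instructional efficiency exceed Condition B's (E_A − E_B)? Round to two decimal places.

-0.89

Condition A: z_P = (73.6 − 76.6)/13.4 = -0.2239; z_E = (6.83 − 5.63)/1.07 = 1.1215; E_A = (-0.2239 − 1.1215)/√2 = -0.9513.
Condition B: z_P = (83.2 − 76.6)/13.4 = 0.4925; z_E = (6.25 − 5.63)/1.07 = 0.5794; E_B = (0.4925 − 0.5794)/√2 = -0.0614.
E_A − E_B = -0.9513 − (-0.0614) = -0.8899 ≈ -0.89.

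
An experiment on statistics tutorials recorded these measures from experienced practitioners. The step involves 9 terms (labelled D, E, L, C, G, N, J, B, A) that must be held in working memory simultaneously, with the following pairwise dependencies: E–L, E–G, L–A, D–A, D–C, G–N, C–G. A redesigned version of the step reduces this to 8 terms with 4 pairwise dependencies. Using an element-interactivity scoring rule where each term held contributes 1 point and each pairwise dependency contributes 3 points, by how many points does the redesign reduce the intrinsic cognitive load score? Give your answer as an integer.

10

Original: 9 × 1 + 7 × 3 = 9 + 21 = 30.
Redesigned: 8 × 1 + 4 × 3 = 8 + 12 = 20.
Reduction = 30 − 20 = 10.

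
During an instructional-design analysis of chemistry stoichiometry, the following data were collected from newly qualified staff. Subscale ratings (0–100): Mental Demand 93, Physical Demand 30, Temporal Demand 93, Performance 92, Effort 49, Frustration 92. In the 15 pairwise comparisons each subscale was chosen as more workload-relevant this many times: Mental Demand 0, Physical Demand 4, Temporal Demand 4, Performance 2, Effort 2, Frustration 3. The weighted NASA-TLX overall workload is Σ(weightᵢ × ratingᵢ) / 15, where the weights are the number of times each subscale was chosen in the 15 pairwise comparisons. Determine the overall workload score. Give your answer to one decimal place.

The tallies are the weights (they sum to 15).
Weighted sum = 0·93 + 4·30 + 4·93 + 2·92 + 2·49 + 3·92
            = 0 + 120 + 372 + 184 + 98 + 276 = 1050.
Overall workload = 1050 / 15 = 70.0000 ≈ 70.0.

70.0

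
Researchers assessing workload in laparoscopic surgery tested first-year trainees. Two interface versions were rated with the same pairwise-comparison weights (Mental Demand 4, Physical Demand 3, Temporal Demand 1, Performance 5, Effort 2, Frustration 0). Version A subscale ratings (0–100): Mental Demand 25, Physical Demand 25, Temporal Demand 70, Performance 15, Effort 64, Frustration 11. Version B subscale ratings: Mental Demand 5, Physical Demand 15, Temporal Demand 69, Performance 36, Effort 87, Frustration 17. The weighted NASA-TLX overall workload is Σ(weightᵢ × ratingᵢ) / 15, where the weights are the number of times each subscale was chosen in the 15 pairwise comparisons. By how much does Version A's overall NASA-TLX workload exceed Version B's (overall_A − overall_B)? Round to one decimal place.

-2.7

Version A weighted sum = 4·25 + 3·25 + 1·70 + 5·15 + 2·64 + 0·11 = 100 + 75 + 70 + 75 + 128 + 0 = 448; overall_A = 448/15 = 29.8667.
Version B weighted sum = 4·5 + 3·15 + 1·69 + 5·36 + 2·87 + 0·17 = 20 + 45 + 69 + 180 + 174 + 0 = 488; overall_B = 488/15 = 32.5333.
Difference = 29.8667 − 32.5333 = -2.6666 ≈ -2.7.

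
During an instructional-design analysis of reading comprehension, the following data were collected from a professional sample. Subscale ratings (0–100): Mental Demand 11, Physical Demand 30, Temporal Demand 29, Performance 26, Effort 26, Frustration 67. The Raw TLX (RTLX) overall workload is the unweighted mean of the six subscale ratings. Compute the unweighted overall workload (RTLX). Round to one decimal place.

31.5

Sum of ratings = 11 + 30 + 29 + 26 + 26 + 67 = 189.
RTLX = 189 / 6 = 31.5000 ≈ 31.5.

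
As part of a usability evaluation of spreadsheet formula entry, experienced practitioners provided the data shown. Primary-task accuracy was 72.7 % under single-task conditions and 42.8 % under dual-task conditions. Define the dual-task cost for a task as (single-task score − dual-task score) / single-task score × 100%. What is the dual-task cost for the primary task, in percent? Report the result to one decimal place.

41.1

Cost = (72.7 − 42.8) / 72.7 × 100%
     = 29.9000 / 72.7 × 100% = 41.1279%.
≈ 41.1%.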